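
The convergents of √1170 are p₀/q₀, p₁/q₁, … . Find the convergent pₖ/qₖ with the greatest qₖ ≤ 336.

√1170 = [34; 4, 1, 6, 1, 4, 68, …] (period length 6).
Convergents:
  p_0/q_0 = 34/1
  p_1/q_1 = 137/4
  p_2/q_2 = 171/5
  p_3/q_3 = 1163/34
  p_4/q_4 = 1334/39
  p_5/q_5 = 6499/190
  p_6/q_6 = 443266/12959
q_5 = 190 ≤ 336 < 12959 = q_6, so the answer is 6499/190.

6499/190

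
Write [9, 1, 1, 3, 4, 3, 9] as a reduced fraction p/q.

8639/903

Using pₖ = aₖpₖ₋₁ + pₖ₋₂ and qₖ = aₖqₖ₋₁ + qₖ₋₂:
  k=0: a=9, p=9, q=1
  k=1: a=1, p=10, q=1
  k=2: a=1, p=19, q=2
  k=3: a=3, p=67, q=7
  k=4: a=4, p=287, q=30
  k=5: a=3, p=928, q=97
  k=6: a=9, p=8639, q=903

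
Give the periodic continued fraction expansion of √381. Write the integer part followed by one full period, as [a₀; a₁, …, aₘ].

[19; 1, 1, 12, 1, 1, 38]

a₀ = ⌊√381⌋ = 19.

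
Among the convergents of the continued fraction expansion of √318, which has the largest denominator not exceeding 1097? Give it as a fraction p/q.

19063/1069

√318 = [17; 1, 4, 1, 34, …] (period length 4).
Convergents:
  p_0/q_0 = 17/1
  p_1/q_1 = 18/1
  p_2/q_2 = 89/5
  p_3/q_3 = 107/6
  p_4/q_4 = 3727/209
  p_5/q_5 = 3834/215
  p_6/q_6 = 19063/1069
  p_7/q_7 = 22897/1284
q_6 = 1069 ≤ 1097 < 1284 = q_7, so the answer is 19063/1069.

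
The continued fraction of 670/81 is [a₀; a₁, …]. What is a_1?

3

670 = 8·81 + 22   →  a_0 = 8
81 = 3·22 + 15   →  a_1 = 3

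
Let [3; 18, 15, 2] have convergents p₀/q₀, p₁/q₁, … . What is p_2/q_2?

Using pₖ = aₖpₖ₋₁ + pₖ₋₂, qₖ = aₖqₖ₋₁ + qₖ₋₂ (with p₋₁=1, p₋₂=0, q₋₁=0, q₋₂=1):
  k=0: a=3, p=3, q=1
  k=1: a=18, p=55, q=18
  k=2: a=15, p=828, q=271

828/271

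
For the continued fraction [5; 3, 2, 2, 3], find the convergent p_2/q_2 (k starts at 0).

37/7

Using pₖ = aₖpₖ₋₁ + pₖ₋₂, qₖ = aₖqₖ₋₁ + qₖ₋₂ (with p₋₁=1, p₋₂=0, q₋₁=0, q₋₂=1):
  k=0: a=5, p=5, q=1
  k=1: a=3, p=16, q=3
  k=2: a=2, p=37, q=7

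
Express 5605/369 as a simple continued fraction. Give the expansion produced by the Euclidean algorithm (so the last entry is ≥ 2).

5605 = 15·369 + 70
369 = 5·70 + 19
70 = 3·19 + 13
19 = 1·13 + 6
13 = 2·6 + 1
6 = 6·1 + 0  (stop)
So 5605/369 = [15; 5, 3, 1, 2, 6].

[15; 5, 3, 1, 2, 6]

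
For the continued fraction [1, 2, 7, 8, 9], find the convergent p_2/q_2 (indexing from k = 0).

Using pₖ = aₖpₖ₋₁ + pₖ₋₂, qₖ = aₖqₖ₋₁ + qₖ₋₂ (with p₋₁=1, p₋₂=0, q₋₁=0, q₋₂=1):
  k=0: a=1, p=1, q=1
  k=1: a=2, p=3, q=2
  k=2: a=7, p=22, q=15

22/15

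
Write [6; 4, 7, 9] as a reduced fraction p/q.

Fold from the inside: start with 9/1.
  7 + 1/9 = 64/9
  4 + 9/64 = 265/64
  6 + 64/265 = 1654/265

1654/265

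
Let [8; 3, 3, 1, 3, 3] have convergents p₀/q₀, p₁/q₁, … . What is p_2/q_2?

83/10

Using pₖ = aₖpₖ₋₁ + pₖ₋₂, qₖ = aₖqₖ₋₁ + qₖ₋₂ (with p₋₁=1, p₋₂=0, q₋₁=0, q₋₂=1):
  k=0: a=8, p=8, q=1
  k=1: a=3, p=25, q=3
  k=2: a=3, p=83, q=10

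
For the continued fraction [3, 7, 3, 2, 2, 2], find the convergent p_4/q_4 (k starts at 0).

389/124

Using pₖ = aₖpₖ₋₁ + pₖ₋₂, qₖ = aₖqₖ₋₁ + qₖ₋₂ (with p₋₁=1, p₋₂=0, q₋₁=0, q₋₂=1):
  k=0: a=3, p=3, q=1
  k=1: a=7, p=22, q=7
  k=2: a=3, p=69, q=22
  k=3: a=2, p=160, q=51
  k=4: a=2, p=389, q=124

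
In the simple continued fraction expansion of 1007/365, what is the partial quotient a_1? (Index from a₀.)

1

1007 = 2·365 + 277   →  a_0 = 2
365 = 1·277 + 88   →  a_1 = 1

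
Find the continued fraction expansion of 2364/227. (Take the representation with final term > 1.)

[10; 2, 2, 2, 2, 3, 2]

2364 = 10×227 + 94
227 = 2×94 + 39
94 = 2×39 + 16
39 = 2×16 + 7
16 = 2×7 + 2
7 = 3×2 + 1
2 = 2×1 + 0  (stop)
So 2364/227 = [10; 2, 2, 2, 2, 3, 2].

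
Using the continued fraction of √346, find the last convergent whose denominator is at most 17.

93/5

√346 = [18; 1, 1, 1, 1, 36, …] (period length 5).
Convergents:
  p_0/q_0 = 18/1
  p_1/q_1 = 19/1
  p_2/q_2 = 37/2
  p_3/q_3 = 56/3
  p_4/q_4 = 93/5
  p_5/q_5 = 3404/183
q_4 = 5 ≤ 17 < 183 = q_5, so the answer is 93/5.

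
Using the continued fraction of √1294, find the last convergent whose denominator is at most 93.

√1294 = [35; 1, 34, 1, 70, …] (period length 4).
Convergents:
  p_0/q_0 = 35/1
  p_1/q_1 = 36/1
  p_2/q_2 = 1259/35
  p_3/q_3 = 1295/36
  p_4/q_4 = 91909/2555
q_3 = 36 ≤ 93 < 2555 = q_4, so the answer is 1295/36.

1295/36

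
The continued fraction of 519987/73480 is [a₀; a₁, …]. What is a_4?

519987 = 7·73480 + 5627   →  a_0 = 7
73480 = 13·5627 + 329   →  a_1 = 13
5627 = 17·329 + 34   →  a_2 = 17
329 = 9·34 + 23   →  a_3 = 9
34 = 1·23 + 11   →  a_4 = 1

1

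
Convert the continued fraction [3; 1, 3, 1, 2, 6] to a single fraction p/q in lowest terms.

Fold from the inside: start with 6/1.
  2 + 1/6 = 13/6
  1 + 6/13 = 19/13
  3 + 13/19 = 70/19
  1 + 19/70 = 89/70
  3 + 70/89 = 337/89

337/89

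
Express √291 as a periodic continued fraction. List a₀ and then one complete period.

a₀ = ⌊√291⌋ = 17.

[17; 17, 34]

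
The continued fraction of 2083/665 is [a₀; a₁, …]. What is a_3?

2083 = 3·665 + 88   →  a_0 = 3
665 = 7·88 + 49   →  a_1 = 7
88 = 1·49 + 39   →  a_2 = 1
49 = 1·39 + 10   →  a_3 = 1

1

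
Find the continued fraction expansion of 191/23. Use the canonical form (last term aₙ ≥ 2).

191 = 8*23 + 7
23 = 3*7 + 2
7 = 3*2 + 1
2 = 2*1 + 0  (stop)
So 191/23 = [8; 3, 3, 2].

[8; 3, 3, 2]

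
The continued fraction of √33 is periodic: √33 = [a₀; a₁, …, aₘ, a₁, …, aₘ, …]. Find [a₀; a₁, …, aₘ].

a₀ = ⌊√33⌋ = 5.

[5; 1, 2, 1, 10]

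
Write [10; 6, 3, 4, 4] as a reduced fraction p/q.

3525/347

Using pₖ = aₖpₖ₋₁ + pₖ₋₂ and qₖ = aₖqₖ₋₁ + qₖ₋₂:
  k=0: a=10, p=10, q=1
  k=1: a=6, p=61, q=6
  k=2: a=3, p=193, q=19
  k=3: a=4, p=833, q=82
  k=4: a=4, p=3525, q=347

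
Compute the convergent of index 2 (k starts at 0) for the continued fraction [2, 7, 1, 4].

17/8

Using pₖ = aₖpₖ₋₁ + pₖ₋₂, qₖ = aₖqₖ₋₁ + qₖ₋₂ (with p₋₁=1, p₋₂=0, q₋₁=0, q₋₂=1):
  k=0: a=2, p=2, q=1
  k=1: a=7, p=15, q=7
  k=2: a=1, p=17, q=8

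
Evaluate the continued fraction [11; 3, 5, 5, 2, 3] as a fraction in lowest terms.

7116/629

Fold from the inside: start with 3/1.
  2 + 1/3 = 7/3
  5 + 3/7 = 38/7
  5 + 7/38 = 197/38
  3 + 38/197 = 629/197
  11 + 197/629 = 7116/629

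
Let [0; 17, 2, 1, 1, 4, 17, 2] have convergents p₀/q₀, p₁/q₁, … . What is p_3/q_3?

Using pₖ = aₖpₖ₋₁ + pₖ₋₂, qₖ = aₖqₖ₋₁ + qₖ₋₂ (with p₋₁=1, p₋₂=0, q₋₁=0, q₋₂=1):
  k=0: a=0, p=0, q=1
  k=1: a=17, p=1, q=17
  k=2: a=2, p=2, q=35
  k=3: a=1, p=3, q=52

3/52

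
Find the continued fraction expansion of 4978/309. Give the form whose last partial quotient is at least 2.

[16; 9, 11, 3]

4978 = 16×309 + 34
309 = 9×34 + 3
34 = 11×3 + 1
3 = 3×1 + 0  (stop)
So 4978/309 = [16; 9, 11, 3].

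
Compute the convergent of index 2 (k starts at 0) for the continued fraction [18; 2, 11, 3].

Using pₖ = aₖpₖ₋₁ + pₖ₋₂, qₖ = aₖqₖ₋₁ + qₖ₋₂ (with p₋₁=1, p₋₂=0, q₋₁=0, q₋₂=1):
  k=0: a=18, p=18, q=1
  k=1: a=2, p=37, q=2
  k=2: a=11, p=425, q=23

425/23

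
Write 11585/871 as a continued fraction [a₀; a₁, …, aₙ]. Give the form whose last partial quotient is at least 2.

11585 = 13×871 + 262
871 = 3×262 + 85
262 = 3×85 + 7
85 = 12×7 + 1
7 = 7×1 + 0  (stop)
So 11585/871 = [13; 3, 3, 12, 7].

[13; 3, 3, 12, 7]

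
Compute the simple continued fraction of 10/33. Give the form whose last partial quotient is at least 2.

10 = 0*33 + 10
33 = 3*10 + 3
10 = 3*3 + 1
3 = 3*1 + 0  (stop)
So 10/33 = [0; 3, 3, 3].

[0; 3, 3, 3]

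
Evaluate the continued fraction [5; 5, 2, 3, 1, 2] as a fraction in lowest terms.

705/136

Using pₖ = aₖpₖ₋₁ + pₖ₋₂ and qₖ = aₖqₖ₋₁ + qₖ₋₂:
  k=0: a=5, p=5, q=1
  k=1: a=5, p=26, q=5
  k=2: a=2, p=57, q=11
  k=3: a=3, p=197, q=38
  k=4: a=1, p=254, q=49
  k=5: a=2, p=705, q=136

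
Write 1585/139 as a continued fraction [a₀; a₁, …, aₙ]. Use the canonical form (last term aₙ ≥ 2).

1585 = 11*139 + 56
139 = 2*56 + 27
56 = 2*27 + 2
27 = 13*2 + 1
2 = 2*1 + 0  (stop)
So 1585/139 = [11; 2, 2, 13, 2].

[11; 2, 2, 13, 2]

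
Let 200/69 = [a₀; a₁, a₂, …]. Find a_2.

200 = 2·69 + 62   →  a_0 = 2
69 = 1·62 + 7   →  a_1 = 1
62 = 8·7 + 6   →  a_2 = 8

8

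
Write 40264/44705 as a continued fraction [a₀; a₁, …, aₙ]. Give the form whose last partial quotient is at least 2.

40264 = 0·44705 + 40264
44705 = 1·40264 + 4441
40264 = 9·4441 + 295
4441 = 15·295 + 16
295 = 18·16 + 7
16 = 2·7 + 2
7 = 3·2 + 1
2 = 2·1 + 0  (stop)
So 40264/44705 = [0; 1, 9, 15, 18, 2, 3, 2].

[0; 1, 9, 15, 18, 2, 3, 2]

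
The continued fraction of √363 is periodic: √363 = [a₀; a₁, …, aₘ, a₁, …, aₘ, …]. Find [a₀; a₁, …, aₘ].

a₀ = ⌊√363⌋ = 19.
With m₀=0, d₀=1 and mₖ₊₁ = dₖaₖ − mₖ, dₖ₊₁ = (n − mₖ₊₁²)/dₖ, aₖ₊₁ = ⌊(a₀+mₖ₊₁)/dₖ₊₁⌋:
  k=1: m=19, d=2, a=19
  k=2: m=19, d=1, a=38
d=1 and a=2a₀=38 at k=2, so the next step gives (m, d) = (19, 2) again — its k=1 value — and the period has length 2.

[19; 19, 38]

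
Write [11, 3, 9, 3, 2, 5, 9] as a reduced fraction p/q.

114067/10075

Fold from the inside: start with 9/1.
  5 + 1/9 = 46/9
  2 + 9/46 = 101/46
  3 + 46/101 = 349/101
  9 + 101/349 = 3242/349
  3 + 349/3242 = 10075/3242
  11 + 3242/10075 = 114067/10075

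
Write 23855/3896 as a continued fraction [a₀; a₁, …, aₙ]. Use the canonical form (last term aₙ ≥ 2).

[6; 8, 7, 2, 15, 2]

23855 = 6*3896 + 479
3896 = 8*479 + 64
479 = 7*64 + 31
64 = 2*31 + 2
31 = 15*2 + 1
2 = 2*1 + 0  (stop)
So 23855/3896 = [6; 8, 7, 2, 15, 2].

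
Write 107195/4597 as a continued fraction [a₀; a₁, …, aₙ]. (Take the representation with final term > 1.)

[23; 3, 7, 7, 14, 2]

107195 = 23*4597 + 1464
4597 = 3*1464 + 205
1464 = 7*205 + 29
205 = 7*29 + 2
29 = 14*2 + 1
2 = 2*1 + 0  (stop)
So 107195/4597 = [23; 3, 7, 7, 14, 2].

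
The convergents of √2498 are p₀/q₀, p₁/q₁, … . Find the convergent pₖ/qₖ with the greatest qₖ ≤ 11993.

√2498 = [49; 1, 48, 1, 98, …] (period length 4).
Convergents:
  p_0/q_0 = 49/1
  p_1/q_1 = 50/1
  p_2/q_2 = 2449/49
  p_3/q_3 = 2499/50
  p_4/q_4 = 247351/4949
  p_5/q_5 = 249850/4999
  p_6/q_6 = 12240151/244901
q_5 = 4999 ≤ 11993 < 244901 = q_6, so the answer is 249850/4999.

249850/4999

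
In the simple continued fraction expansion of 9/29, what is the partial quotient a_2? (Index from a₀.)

9 = 0·29 + 9   →  a_0 = 0
29 = 3·9 + 2   →  a_1 = 3
9 = 4·2 + 1   →  a_2 = 4

4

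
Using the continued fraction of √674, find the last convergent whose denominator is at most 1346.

√674 = [25; 1, 24, 1, 50, …] (period length 4).
Convergents:
  p_0/q_0 = 25/1
  p_1/q_1 = 26/1
  p_2/q_2 = 649/25
  p_3/q_3 = 675/26
  p_4/q_4 = 34399/1325
  p_5/q_5 = 35074/1351
q_4 = 1325 ≤ 1346 < 1351 = q_5, so the answer is 34399/1325.

34399/1325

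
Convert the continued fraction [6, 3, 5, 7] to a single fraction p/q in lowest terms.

Fold from the inside: start with 7/1.
  5 + 1/7 = 36/7
  3 + 7/36 = 115/36
  6 + 36/115 = 726/115

726/115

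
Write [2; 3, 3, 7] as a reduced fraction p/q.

Fold from the inside: start with 7/1.
  3 + 1/7 = 22/7
  3 + 7/22 = 73/22
  2 + 22/73 = 168/73

168/73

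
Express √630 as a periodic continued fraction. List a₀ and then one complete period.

a₀ = ⌊√630⌋ = 25.
With m₀=0, d₀=1 and mₖ₊₁ = dₖaₖ − mₖ, dₖ₊₁ = (n − mₖ₊₁²)/dₖ, aₖ₊₁ = ⌊(a₀+mₖ₊₁)/dₖ₊₁⌋:
  k=1: m=25, d=5, a=10
  k=2: m=25, d=1, a=50
d=1 and a=2a₀=50 at k=2, so the next step gives (m, d) = (25, 5) again — its k=1 value — and the period has length 2.

[25; 10, 50]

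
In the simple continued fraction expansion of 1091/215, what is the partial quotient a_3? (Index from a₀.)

3

1091 = 5·215 + 16   →  a_0 = 5
215 = 13·16 + 7   →  a_1 = 13
16 = 2·7 + 2   →  a_2 = 2
7 = 3·2 + 1   →  a_3 = 3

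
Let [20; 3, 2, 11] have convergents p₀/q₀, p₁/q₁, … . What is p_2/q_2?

Using pₖ = aₖpₖ₋₁ + pₖ₋₂, qₖ = aₖqₖ₋₁ + qₖ₋₂ (with p₋₁=1, p₋₂=0, q₋₁=0, q₋₂=1):
  k=0: a=20, p=20, q=1
  k=1: a=3, p=61, q=3
  k=2: a=2, p=142, q=7

142/7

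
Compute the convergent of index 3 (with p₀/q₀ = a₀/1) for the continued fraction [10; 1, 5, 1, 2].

76/7

Using pₖ = aₖpₖ₋₁ + pₖ₋₂, qₖ = aₖqₖ₋₁ + qₖ₋₂ (with p₋₁=1, p₋₂=0, q₋₁=0, q₋₂=1):
  k=0: a=10, p=10, q=1
  k=1: a=1, p=11, q=1
  k=2: a=5, p=65, q=6
  k=3: a=1, p=76, q=7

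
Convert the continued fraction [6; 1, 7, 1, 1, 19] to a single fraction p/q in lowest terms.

2285/332

Using pₖ = aₖpₖ₋₁ + pₖ₋₂ and qₖ = aₖqₖ₋₁ + qₖ₋₂:
  k=0: a=6, p=6, q=1
  k=1: a=1, p=7, q=1
  k=2: a=7, p=55, q=8
  k=3: a=1, p=62, q=9
  k=4: a=1, p=117, q=17
  k=5: a=19, p=2285, q=332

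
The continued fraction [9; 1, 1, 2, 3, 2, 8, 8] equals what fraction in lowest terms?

25614/2671

Fold from the inside: start with 8/1.
  8 + 1/8 = 65/8
  2 + 8/65 = 138/65
  3 + 65/138 = 479/138
  2 + 138/479 = 1096/479
  1 + 479/1096 = 1575/1096
  1 + 1096/1575 = 2671/1575
  9 + 1575/2671 = 25614/2671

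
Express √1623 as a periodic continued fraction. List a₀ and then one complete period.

a₀ = ⌊√1623⌋ = 40.

[40; 3, 2, 26, 2, 3, 80]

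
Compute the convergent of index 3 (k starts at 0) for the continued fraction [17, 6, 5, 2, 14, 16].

1167/68

Using pₖ = aₖpₖ₋₁ + pₖ₋₂, qₖ = aₖqₖ₋₁ + qₖ₋₂ (with p₋₁=1, p₋₂=0, q₋₁=0, q₋₂=1):
  k=0: a=17, p=17, q=1
  k=1: a=6, p=103, q=6
  k=2: a=5, p=532, q=31
  k=3: a=2, p=1167, q=68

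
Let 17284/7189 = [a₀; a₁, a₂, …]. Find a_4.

16

17284 = 2·7189 + 2906   →  a_0 = 2
7189 = 2·2906 + 1377   →  a_1 = 2
2906 = 2·1377 + 152   →  a_2 = 2
1377 = 9·152 + 9   →  a_3 = 9
152 = 16·9 + 8   →  a_4 = 16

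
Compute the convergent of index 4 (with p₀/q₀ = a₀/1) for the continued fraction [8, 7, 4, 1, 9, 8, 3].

2873/353

Using pₖ = aₖpₖ₋₁ + pₖ₋₂, qₖ = aₖqₖ₋₁ + qₖ₋₂ (with p₋₁=1, p₋₂=0, q₋₁=0, q₋₂=1):
  k=0: a=8, p=8, q=1
  k=1: a=7, p=57, q=7
  k=2: a=4, p=236, q=29
  k=3: a=1, p=293, q=36
  k=4: a=9, p=2873, q=353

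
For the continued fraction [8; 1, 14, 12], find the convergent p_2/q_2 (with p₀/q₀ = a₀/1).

134/15

Using pₖ = aₖpₖ₋₁ + pₖ₋₂, qₖ = aₖqₖ₋₁ + qₖ₋₂ (with p₋₁=1, p₋₂=0, q₋₁=0, q₋₂=1):
  k=0: a=8, p=8, q=1
  k=1: a=1, p=9, q=1
  k=2: a=14, p=134, q=15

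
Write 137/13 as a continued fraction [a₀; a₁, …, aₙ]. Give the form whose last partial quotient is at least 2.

137 = 10*13 + 7
13 = 1*7 + 6
7 = 1*6 + 1
6 = 6*1 + 0  (stop)
So 137/13 = [10; 1, 1, 6].

[10; 1, 1, 6]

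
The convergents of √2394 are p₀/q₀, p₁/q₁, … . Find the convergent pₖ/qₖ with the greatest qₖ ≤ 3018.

67081/1371

√2394 = [48; 1, 12, 1, 96, …] (period length 4).
Convergents:
  p_0/q_0 = 48/1
  p_1/q_1 = 49/1
  p_2/q_2 = 636/13
  p_3/q_3 = 685/14
  p_4/q_4 = 66396/1357
  p_5/q_5 = 67081/1371
  p_6/q_6 = 871368/17809
q_5 = 1371 ≤ 3018 < 17809 = q_6, so the answer is 67081/1371.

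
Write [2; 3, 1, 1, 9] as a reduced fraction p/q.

153/67

Fold from the inside: start with 9/1.
  1 + 1/9 = 10/9
  1 + 9/10 = 19/10
  3 + 10/19 = 67/19
  2 + 19/67 = 153/67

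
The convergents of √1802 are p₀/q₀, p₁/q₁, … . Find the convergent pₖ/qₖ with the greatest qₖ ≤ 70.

√1802 = [42; 2, 4, 2, 84, …] (period length 4).
Convergents:
  p_0/q_0 = 42/1
  p_1/q_1 = 85/2
  p_2/q_2 = 382/9
  p_3/q_3 = 849/20
  p_4/q_4 = 71698/1689
q_3 = 20 ≤ 70 < 1689 = q_4, so the answer is 849/20.

849/20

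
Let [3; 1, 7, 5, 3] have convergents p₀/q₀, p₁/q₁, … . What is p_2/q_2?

Using pₖ = aₖpₖ₋₁ + pₖ₋₂, qₖ = aₖqₖ₋₁ + qₖ₋₂ (with p₋₁=1, p₋₂=0, q₋₁=0, q₋₂=1):
  k=0: a=3, p=3, q=1
  k=1: a=1, p=4, q=1
  k=2: a=7, p=31, q=8

31/8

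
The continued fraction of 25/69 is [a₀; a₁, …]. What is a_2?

25 = 0·69 + 25   →  a_0 = 0
69 = 2·25 + 19   →  a_1 = 2
25 = 1·19 + 6   →  a_2 = 1

1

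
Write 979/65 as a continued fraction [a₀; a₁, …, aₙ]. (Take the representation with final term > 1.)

[15; 16, 4]

979 = 15×65 + 4
65 = 16×4 + 1
4 = 4×1 + 0  (stop)
So 979/65 = [15; 16, 4].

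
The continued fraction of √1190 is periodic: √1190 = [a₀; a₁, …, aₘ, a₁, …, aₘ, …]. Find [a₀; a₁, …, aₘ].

a₀ = ⌊√1190⌋ = 34.

[34; 2, 68]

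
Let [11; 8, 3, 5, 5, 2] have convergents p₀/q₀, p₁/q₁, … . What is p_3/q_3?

1479/133

Using pₖ = aₖpₖ₋₁ + pₖ₋₂, qₖ = aₖqₖ₋₁ + qₖ₋₂ (with p₋₁=1, p₋₂=0, q₋₁=0, q₋₂=1):
  k=0: a=11, p=11, q=1
  k=1: a=8, p=89, q=8
  k=2: a=3, p=278, q=25
  k=3: a=5, p=1479, q=133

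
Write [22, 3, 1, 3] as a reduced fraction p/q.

Using pₖ = aₖpₖ₋₁ + pₖ₋₂ and qₖ = aₖqₖ₋₁ + qₖ₋₂:
  k=0: a=22, p=22, q=1
  k=1: a=3, p=67, q=3
  k=2: a=1, p=89, q=4
  k=3: a=3, p=334, q=15

334/15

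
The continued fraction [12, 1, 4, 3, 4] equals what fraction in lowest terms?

Using pₖ = aₖpₖ₋₁ + pₖ₋₂ and qₖ = aₖqₖ₋₁ + qₖ₋₂:
  k=0: a=12, p=12, q=1
  k=1: a=1, p=13, q=1
  k=2: a=4, p=64, q=5
  k=3: a=3, p=205, q=16
  k=4: a=4, p=884, q=69

884/69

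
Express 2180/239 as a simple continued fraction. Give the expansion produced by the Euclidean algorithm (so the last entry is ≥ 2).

[9; 8, 4, 7]

2180 = 9×239 + 29
239 = 8×29 + 7
29 = 4×7 + 1
7 = 7×1 + 0  (stop)
So 2180/239 = [9; 8, 4, 7].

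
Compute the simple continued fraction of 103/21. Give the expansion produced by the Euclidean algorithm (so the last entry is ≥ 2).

[4; 1, 9, 2]

103 = 4×21 + 19
21 = 1×19 + 2
19 = 9×2 + 1
2 = 2×1 + 0  (stop)
So 103/21 = [4; 1, 9, 2].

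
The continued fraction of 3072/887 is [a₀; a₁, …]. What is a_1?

2

3072 = 3·887 + 411   →  a_0 = 3
887 = 2·411 + 65   →  a_1 = 2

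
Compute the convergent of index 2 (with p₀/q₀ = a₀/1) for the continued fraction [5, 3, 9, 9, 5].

149/28

Using pₖ = aₖpₖ₋₁ + pₖ₋₂, qₖ = aₖqₖ₋₁ + qₖ₋₂ (with p₋₁=1, p₋₂=0, q₋₁=0, q₋₂=1):
  k=0: a=5, p=5, q=1
  k=1: a=3, p=16, q=3
  k=2: a=9, p=149, q=28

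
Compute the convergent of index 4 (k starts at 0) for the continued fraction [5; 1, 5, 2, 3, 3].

Using pₖ = aₖpₖ₋₁ + pₖ₋₂, qₖ = aₖqₖ₋₁ + qₖ₋₂ (with p₋₁=1, p₋₂=0, q₋₁=0, q₋₂=1):
  k=0: a=5, p=5, q=1
  k=1: a=1, p=6, q=1
  k=2: a=5, p=35, q=6
  k=3: a=2, p=76, q=13
  k=4: a=3, p=263, q=45

263/45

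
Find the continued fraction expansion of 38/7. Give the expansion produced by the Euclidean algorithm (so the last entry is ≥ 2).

[5; 2, 3]

38 = 5·7 + 3
7 = 2·3 + 1
3 = 3·1 + 0  (stop)
So 38/7 = [5; 2, 3].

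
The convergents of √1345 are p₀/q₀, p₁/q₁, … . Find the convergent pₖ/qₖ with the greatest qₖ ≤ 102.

3264/89

√1345 = [36; 1, 2, 14, 2, 1, 72, …] (period length 6).
Convergents:
  p_0/q_0 = 36/1
  p_1/q_1 = 37/1
  p_2/q_2 = 110/3
  p_3/q_3 = 1577/43
  p_4/q_4 = 3264/89
  p_5/q_5 = 4841/132
q_4 = 89 ≤ 102 < 132 = q_5, so the answer is 3264/89.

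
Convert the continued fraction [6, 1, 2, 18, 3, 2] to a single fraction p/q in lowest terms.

2609/391

Using pₖ = aₖpₖ₋₁ + pₖ₋₂ and qₖ = aₖqₖ₋₁ + qₖ₋₂:
  k=0: a=6, p=6, q=1
  k=1: a=1, p=7, q=1
  k=2: a=2, p=20, q=3
  k=3: a=18, p=367, q=55
  k=4: a=3, p=1121, q=168
  k=5: a=2, p=2609, q=391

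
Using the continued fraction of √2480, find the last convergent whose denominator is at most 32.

√2480 = [49; 1, 3, 1, 98, …] (period length 4).
Convergents:
  p_0/q_0 = 49/1
  p_1/q_1 = 50/1
  p_2/q_2 = 199/4
  p_3/q_3 = 249/5
  p_4/q_4 = 24601/494
q_3 = 5 ≤ 32 < 494 = q_4, so the answer is 249/5.

249/5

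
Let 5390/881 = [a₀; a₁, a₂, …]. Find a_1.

8

5390 = 6·881 + 104   →  a_0 = 6
881 = 8·104 + 49   →  a_1 = 8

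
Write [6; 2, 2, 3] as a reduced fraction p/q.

Fold from the inside: start with 3/1.
  2 + 1/3 = 7/3
  2 + 3/7 = 17/7
  6 + 7/17 = 109/17

109/17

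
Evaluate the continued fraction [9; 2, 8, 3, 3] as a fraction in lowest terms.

Fold from the inside: start with 3/1.
  3 + 1/3 = 10/3
  8 + 3/10 = 83/10
  2 + 10/83 = 176/83
  9 + 83/176 = 1667/176

1667/176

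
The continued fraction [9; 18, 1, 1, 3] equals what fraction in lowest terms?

1177/130

Fold from the inside: start with 3/1.
  1 + 1/3 = 4/3
  1 + 3/4 = 7/4
  18 + 4/7 = 130/7
  9 + 7/130 = 1177/130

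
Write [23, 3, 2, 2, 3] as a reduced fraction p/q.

Fold from the inside: start with 3/1.
  2 + 1/3 = 7/3
  2 + 3/7 = 17/7
  3 + 7/17 = 58/17
  23 + 17/58 = 1351/58

1351/58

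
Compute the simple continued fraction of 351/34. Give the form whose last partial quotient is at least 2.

[10; 3, 11]

351 = 10×34 + 11
34 = 3×11 + 1
11 = 11×1 + 0  (stop)
So 351/34 = [10; 3, 11].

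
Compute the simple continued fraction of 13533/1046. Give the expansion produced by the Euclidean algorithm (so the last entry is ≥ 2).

13533 = 12*1046 + 981
1046 = 1*981 + 65
981 = 15*65 + 6
65 = 10*6 + 5
6 = 1*5 + 1
5 = 5*1 + 0  (stop)
So 13533/1046 = [12; 1, 15, 10, 1, 5].

[12; 1, 15, 10, 1, 5]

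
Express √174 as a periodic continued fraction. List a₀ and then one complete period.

a₀ = ⌊√174⌋ = 13.
With m₀=0, d₀=1 and mₖ₊₁ = dₖaₖ − mₖ, dₖ₊₁ = (n − mₖ₊₁²)/dₖ, aₖ₊₁ = ⌊(a₀+mₖ₊₁)/dₖ₊₁⌋:
  k=1: m=13, d=5, a=5
  k=2: m=12, d=6, a=4
  k=3: m=12, d=5, a=5
  k=4: m=13, d=1, a=26
d=1 and a=2a₀=26 at k=4, so the next step gives (m, d) = (13, 5) again — its k=1 value — and the period has length 4.

[13; 5, 4, 5, 26]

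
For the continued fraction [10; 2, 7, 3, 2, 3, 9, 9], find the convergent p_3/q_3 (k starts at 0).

492/47

Using pₖ = aₖpₖ₋₁ + pₖ₋₂, qₖ = aₖqₖ₋₁ + qₖ₋₂ (with p₋₁=1, p₋₂=0, q₋₁=0, q₋₂=1):
  k=0: a=10, p=10, q=1
  k=1: a=2, p=21, q=2
  k=2: a=7, p=157, q=15
  k=3: a=3, p=492, q=47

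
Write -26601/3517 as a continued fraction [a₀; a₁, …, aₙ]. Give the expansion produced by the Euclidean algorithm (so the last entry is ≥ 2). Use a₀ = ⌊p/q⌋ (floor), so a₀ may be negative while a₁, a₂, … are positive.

-26601 = -8·3517 + 1535
3517 = 2·1535 + 447
1535 = 3·447 + 194
447 = 2·194 + 59
194 = 3·59 + 17
59 = 3·17 + 8
17 = 2·8 + 1
8 = 8·1 + 0  (stop)
So -26601/3517 = [-8; 2, 3, 2, 3, 3, 2, 8].

[-8; 2, 3, 2, 3, 3, 2, 8]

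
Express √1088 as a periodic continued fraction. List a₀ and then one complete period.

[32; 1, 64]

a₀ = ⌊√1088⌋ = 32.
With m₀=0, d₀=1 and mₖ₊₁ = dₖaₖ − mₖ, dₖ₊₁ = (n − mₖ₊₁²)/dₖ, aₖ₊₁ = ⌊(a₀+mₖ₊₁)/dₖ₊₁⌋:
  k=1: m=32, d=64, a=1
  k=2: m=32, d=1, a=64
d=1 and a=2a₀=64 at k=2, so the next step gives (m, d) = (32, 64) again — its k=1 value — and the period has length 2.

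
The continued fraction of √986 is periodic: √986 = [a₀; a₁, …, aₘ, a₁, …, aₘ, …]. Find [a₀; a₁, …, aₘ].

a₀ = ⌊√986⌋ = 31.

[31; 2, 2, 62]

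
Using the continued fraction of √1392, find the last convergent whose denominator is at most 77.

1567/42

√1392 = [37; 3, 4, 3, 74, …] (period length 4).
Convergents:
  p_0/q_0 = 37/1
  p_1/q_1 = 112/3
  p_2/q_2 = 485/13
  p_3/q_3 = 1567/42
  p_4/q_4 = 116443/3121
q_3 = 42 ≤ 77 < 3121 = q_4, so the answer is 1567/42.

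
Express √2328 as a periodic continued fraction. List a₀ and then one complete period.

[48; 4, 96]

a₀ = ⌊√2328⌋ = 48.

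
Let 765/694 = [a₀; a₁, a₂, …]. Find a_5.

3

765 = 1·694 + 71   →  a_0 = 1
694 = 9·71 + 55   →  a_1 = 9
71 = 1·55 + 16   →  a_2 = 1
55 = 3·16 + 7   →  a_3 = 3
16 = 2·7 + 2   →  a_4 = 2
7 = 3·2 + 1   →  a_5 = 3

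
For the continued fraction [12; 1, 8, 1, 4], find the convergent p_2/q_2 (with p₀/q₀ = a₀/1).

Using pₖ = aₖpₖ₋₁ + pₖ₋₂, qₖ = aₖqₖ₋₁ + qₖ₋₂ (with p₋₁=1, p₋₂=0, q₋₁=0, q₋₂=1):
  k=0: a=12, p=12, q=1
  k=1: a=1, p=13, q=1
  k=2: a=8, p=116, q=9

116/9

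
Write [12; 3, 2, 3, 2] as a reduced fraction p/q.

676/55

Using pₖ = aₖpₖ₋₁ + pₖ₋₂ and qₖ = aₖqₖ₋₁ + qₖ₋₂:
  k=0: a=12, p=12, q=1
  k=1: a=3, p=37, q=3
  k=2: a=2, p=86, q=7
  k=3: a=3, p=295, q=24
  k=4: a=2, p=676, q=55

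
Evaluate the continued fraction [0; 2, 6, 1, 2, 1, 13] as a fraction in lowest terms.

Using pₖ = aₖpₖ₋₁ + pₖ₋₂ and qₖ = aₖqₖ₋₁ + qₖ₋₂:
  k=0: a=0, p=0, q=1
  k=1: a=2, p=1, q=2
  k=2: a=6, p=6, q=13
  k=3: a=1, p=7, q=15
  k=4: a=2, p=20, q=43
  k=5: a=1, p=27, q=58
  k=6: a=13, p=371, q=797

371/797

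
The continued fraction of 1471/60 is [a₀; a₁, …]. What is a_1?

1

1471 = 24·60 + 31   →  a_0 = 24
60 = 1·31 + 29   →  a_1 = 1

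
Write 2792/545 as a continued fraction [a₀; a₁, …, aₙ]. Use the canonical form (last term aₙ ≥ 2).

2792 = 5*545 + 67
545 = 8*67 + 9
67 = 7*9 + 4
9 = 2*4 + 1
4 = 4*1 + 0  (stop)
So 2792/545 = [5; 8, 7, 2, 4].

[5; 8, 7, 2, 4]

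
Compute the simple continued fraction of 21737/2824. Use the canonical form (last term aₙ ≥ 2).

[7; 1, 2, 3, 3, 3, 8, 3]

21737 = 7*2824 + 1969
2824 = 1*1969 + 855
1969 = 2*855 + 259
855 = 3*259 + 78
259 = 3*78 + 25
78 = 3*25 + 3
25 = 8*3 + 1
3 = 3*1 + 0  (stop)
So 21737/2824 = [7; 1, 2, 3, 3, 3, 8, 3].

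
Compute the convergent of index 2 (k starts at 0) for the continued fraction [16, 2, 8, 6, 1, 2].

280/17

Using pₖ = aₖpₖ₋₁ + pₖ₋₂, qₖ = aₖqₖ₋₁ + qₖ₋₂ (with p₋₁=1, p₋₂=0, q₋₁=0, q₋₂=1):
  k=0: a=16, p=16, q=1
  k=1: a=2, p=33, q=2
  k=2: a=8, p=280, q=17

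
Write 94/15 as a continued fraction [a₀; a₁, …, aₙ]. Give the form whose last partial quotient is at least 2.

94 = 6*15 + 4
15 = 3*4 + 3
4 = 1*3 + 1
3 = 3*1 + 0  (stop)
So 94/15 = [6; 3, 1, 3].

[6; 3, 1, 3]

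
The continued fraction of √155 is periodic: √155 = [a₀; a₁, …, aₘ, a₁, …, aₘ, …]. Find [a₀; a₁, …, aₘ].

[12; 2, 4, 2, 24]

a₀ = ⌊√155⌋ = 12.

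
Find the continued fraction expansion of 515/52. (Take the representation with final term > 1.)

[9; 1, 9, 2, 2]

515 = 9×52 + 47
52 = 1×47 + 5
47 = 9×5 + 2
5 = 2×2 + 1
2 = 2×1 + 0  (stop)
So 515/52 = [9; 1, 9, 2, 2].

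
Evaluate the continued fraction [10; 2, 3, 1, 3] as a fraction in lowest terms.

355/34

Fold from the inside: start with 3/1.
  1 + 1/3 = 4/3
  3 + 3/4 = 15/4
  2 + 4/15 = 34/15
  10 + 15/34 = 355/34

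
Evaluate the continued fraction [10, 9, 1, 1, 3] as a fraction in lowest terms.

Fold from the inside: start with 3/1.
  1 + 1/3 = 4/3
  1 + 3/4 = 7/4
  9 + 4/7 = 67/7
  10 + 7/67 = 677/67

677/67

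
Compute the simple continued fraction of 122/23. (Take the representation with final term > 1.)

[5; 3, 3, 2]

122 = 5*23 + 7
23 = 3*7 + 2
7 = 3*2 + 1
2 = 2*1 + 0  (stop)
So 122/23 = [5; 3, 3, 2].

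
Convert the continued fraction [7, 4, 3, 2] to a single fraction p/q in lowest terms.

Fold from the inside: start with 2/1.
  3 + 1/2 = 7/2
  4 + 2/7 = 30/7
  7 + 7/30 = 217/30

217/30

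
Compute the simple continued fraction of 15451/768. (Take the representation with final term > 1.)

15451 = 20·768 + 91
768 = 8·91 + 40
91 = 2·40 + 11
40 = 3·11 + 7
11 = 1·7 + 4
7 = 1·4 + 3
4 = 1·3 + 1
3 = 3·1 + 0  (stop)
So 15451/768 = [20; 8, 2, 3, 1, 1, 1, 3].

[20; 8, 2, 3, 1, 1, 1, 3]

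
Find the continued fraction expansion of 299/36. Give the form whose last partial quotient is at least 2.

[8; 3, 3, 1, 2]

299 = 8*36 + 11
36 = 3*11 + 3
11 = 3*3 + 2
3 = 1*2 + 1
2 = 2*1 + 0  (stop)
So 299/36 = [8; 3, 3, 1, 2].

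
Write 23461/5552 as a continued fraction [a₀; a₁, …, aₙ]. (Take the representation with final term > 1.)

[4; 4, 2, 3, 8, 4, 5]

23461 = 4*5552 + 1253
5552 = 4*1253 + 540
1253 = 2*540 + 173
540 = 3*173 + 21
173 = 8*21 + 5
21 = 4*5 + 1
5 = 5*1 + 0  (stop)
So 23461/5552 = [4; 4, 2, 3, 8, 4, 5].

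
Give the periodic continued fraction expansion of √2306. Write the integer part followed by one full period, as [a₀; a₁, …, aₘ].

a₀ = ⌊√2306⌋ = 48.

[48; 48, 96]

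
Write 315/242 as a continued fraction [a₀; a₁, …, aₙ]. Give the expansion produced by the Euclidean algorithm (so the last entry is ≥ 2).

[1; 3, 3, 5, 1, 3]

315 = 1*242 + 73
242 = 3*73 + 23
73 = 3*23 + 4
23 = 5*4 + 3
4 = 1*3 + 1
3 = 3*1 + 0  (stop)
So 315/242 = [1; 3, 3, 5, 1, 3].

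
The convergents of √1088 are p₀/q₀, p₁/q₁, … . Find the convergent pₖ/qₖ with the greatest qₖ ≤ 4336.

√1088 = [32; 1, 64, …] (period length 2).
Convergents:
  p_0/q_0 = 32/1
  p_1/q_1 = 33/1
  p_2/q_2 = 2144/65
  p_3/q_3 = 2177/66
  p_4/q_4 = 141472/4289
  p_5/q_5 = 143649/4355
q_4 = 4289 ≤ 4336 < 4355 = q_5, so the answer is 141472/4289.

141472/4289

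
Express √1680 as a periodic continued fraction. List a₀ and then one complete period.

a₀ = ⌊√1680⌋ = 40.
With m₀=0, d₀=1 and mₖ₊₁ = dₖaₖ − mₖ, dₖ₊₁ = (n − mₖ₊₁²)/dₖ, aₖ₊₁ = ⌊(a₀+mₖ₊₁)/dₖ₊₁⌋:
  k=1: m=40, d=80, a=1
  k=2: m=40, d=1, a=80
d=1 and a=2a₀=80 at k=2, so the next step gives (m, d) = (40, 80) again — its k=1 value — and the period has length 2.

[40; 1, 80]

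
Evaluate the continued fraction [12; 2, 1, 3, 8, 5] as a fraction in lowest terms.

5761/466

Using pₖ = aₖpₖ₋₁ + pₖ₋₂ and qₖ = aₖqₖ₋₁ + qₖ₋₂:
  k=0: a=12, p=12, q=1
  k=1: a=2, p=25, q=2
  k=2: a=1, p=37, q=3
  k=3: a=3, p=136, q=11
  k=4: a=8, p=1125, q=91
  k=5: a=5, p=5761, q=466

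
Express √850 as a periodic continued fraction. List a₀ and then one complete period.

a₀ = ⌊√850⌋ = 29.

[29; 6, 2, 6, 58]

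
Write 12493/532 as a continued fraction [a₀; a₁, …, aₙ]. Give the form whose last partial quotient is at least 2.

[23; 2, 14, 3, 1, 1, 2]

12493 = 23×532 + 257
532 = 2×257 + 18
257 = 14×18 + 5
18 = 3×5 + 3
5 = 1×3 + 2
3 = 1×2 + 1
2 = 2×1 + 0  (stop)
So 12493/532 = [23; 2, 14, 3, 1, 1, 2].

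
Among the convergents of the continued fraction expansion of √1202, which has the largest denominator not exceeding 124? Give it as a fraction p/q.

3571/103

√1202 = [34; 1, 2, 34, 2, 1, 68, …] (period length 6).
Convergents:
  p_0/q_0 = 34/1
  p_1/q_1 = 35/1
  p_2/q_2 = 104/3
  p_3/q_3 = 3571/103
  p_4/q_4 = 7246/209
q_3 = 103 ≤ 124 < 209 = q_4, so the answer is 3571/103.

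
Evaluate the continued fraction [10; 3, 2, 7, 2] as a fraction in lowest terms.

1142/111

Using pₖ = aₖpₖ₋₁ + pₖ₋₂ and qₖ = aₖqₖ₋₁ + qₖ₋₂:
  k=0: a=10, p=10, q=1
  k=1: a=3, p=31, q=3
  k=2: a=2, p=72, q=7
  k=3: a=7, p=535, q=52
  k=4: a=2, p=1142, q=111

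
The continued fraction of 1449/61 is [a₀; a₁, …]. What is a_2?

3

1449 = 23·61 + 46   →  a_0 = 23
61 = 1·46 + 15   →  a_1 = 1
46 = 3·15 + 1   →  a_2 = 3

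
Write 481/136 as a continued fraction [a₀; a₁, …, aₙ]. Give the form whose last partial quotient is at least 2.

[3; 1, 1, 6, 3, 3]

481 = 3·136 + 73
136 = 1·73 + 63
73 = 1·63 + 10
63 = 6·10 + 3
10 = 3·3 + 1
3 = 3·1 + 0  (stop)
So 481/136 = [3; 1, 1, 6, 3, 3].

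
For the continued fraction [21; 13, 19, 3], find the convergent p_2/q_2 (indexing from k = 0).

Using pₖ = aₖpₖ₋₁ + pₖ₋₂, qₖ = aₖqₖ₋₁ + qₖ₋₂ (with p₋₁=1, p₋₂=0, q₋₁=0, q₋₂=1):
  k=0: a=21, p=21, q=1
  k=1: a=13, p=274, q=13
  k=2: a=19, p=5227, q=248

5227/248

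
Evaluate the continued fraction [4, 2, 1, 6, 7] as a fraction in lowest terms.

Fold from the inside: start with 7/1.
  6 + 1/7 = 43/7
  1 + 7/43 = 50/43
  2 + 43/50 = 143/50
  4 + 50/143 = 622/143

622/143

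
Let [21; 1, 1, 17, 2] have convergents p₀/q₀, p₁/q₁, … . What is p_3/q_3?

Using pₖ = aₖpₖ₋₁ + pₖ₋₂, qₖ = aₖqₖ₋₁ + qₖ₋₂ (with p₋₁=1, p₋₂=0, q₋₁=0, q₋₂=1):
  k=0: a=21, p=21, q=1
  k=1: a=1, p=22, q=1
  k=2: a=1, p=43, q=2
  k=3: a=17, p=753, q=35

753/35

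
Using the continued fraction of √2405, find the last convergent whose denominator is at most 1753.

58898/1201

√2405 = [49; 24, 1, 1, 24, 98, …] (period length 5).
Convergents:
  p_0/q_0 = 49/1
  p_1/q_1 = 1177/24
  p_2/q_2 = 1226/25
  p_3/q_3 = 2403/49
  p_4/q_4 = 58898/1201
  p_5/q_5 = 5774407/117747
q_4 = 1201 ≤ 1753 < 117747 = q_5, so the answer is 58898/1201.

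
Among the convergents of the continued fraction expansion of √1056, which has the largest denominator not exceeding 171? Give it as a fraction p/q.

4192/129

√1056 = [32; 2, 64, …] (period length 2).
Convergents:
  p_0/q_0 = 32/1
  p_1/q_1 = 65/2
  p_2/q_2 = 4192/129
  p_3/q_3 = 8449/260
q_2 = 129 ≤ 171 < 260 = q_3, so the answer is 4192/129.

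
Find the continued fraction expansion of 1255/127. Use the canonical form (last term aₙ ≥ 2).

[9; 1, 7, 2, 7]

1255 = 9·127 + 112
127 = 1·112 + 15
112 = 7·15 + 7
15 = 2·7 + 1
7 = 7·1 + 0  (stop)
So 1255/127 = [9; 1, 7, 2, 7].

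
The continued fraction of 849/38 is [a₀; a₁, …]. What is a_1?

849 = 22·38 + 13   →  a_0 = 22
38 = 2·13 + 12   →  a_1 = 2

2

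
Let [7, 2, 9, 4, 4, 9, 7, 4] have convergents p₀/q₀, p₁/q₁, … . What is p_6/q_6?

Using pₖ = aₖpₖ₋₁ + pₖ₋₂, qₖ = aₖqₖ₋₁ + qₖ₋₂ (with p₋₁=1, p₋₂=0, q₋₁=0, q₋₂=1):
  k=0: a=7, p=7, q=1
  k=1: a=2, p=15, q=2
  k=2: a=9, p=142, q=19
  k=3: a=4, p=583, q=78
  k=4: a=4, p=2474, q=331
  k=5: a=9, p=22849, q=3057
  k=6: a=7, p=162417, q=21730

162417/21730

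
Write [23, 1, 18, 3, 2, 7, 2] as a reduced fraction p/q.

51273/2141

Fold from the inside: start with 2/1.
  7 + 1/2 = 15/2
  2 + 2/15 = 32/15
  3 + 15/32 = 111/32
  18 + 32/111 = 2030/111
  1 + 111/2030 = 2141/2030
  23 + 2030/2141 = 51273/2141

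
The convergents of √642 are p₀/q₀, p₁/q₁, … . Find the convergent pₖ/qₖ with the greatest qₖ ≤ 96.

1951/77

√642 = [25; 2, 1, 24, 1, 2, 50, …] (period length 6).
Convergents:
  p_0/q_0 = 25/1
  p_1/q_1 = 51/2
  p_2/q_2 = 76/3
  p_3/q_3 = 1875/74
  p_4/q_4 = 1951/77
  p_5/q_5 = 5777/228
q_4 = 77 ≤ 96 < 228 = q_5, so the answer is 1951/77.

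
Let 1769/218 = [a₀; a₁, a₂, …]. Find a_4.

1769 = 8·218 + 25   →  a_0 = 8
218 = 8·25 + 18   →  a_1 = 8
25 = 1·18 + 7   →  a_2 = 1
18 = 2·7 + 4   →  a_3 = 2
7 = 1·4 + 3   →  a_4 = 1

1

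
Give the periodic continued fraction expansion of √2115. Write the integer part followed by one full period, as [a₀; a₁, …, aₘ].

[45; 1, 90]

a₀ = ⌊√2115⌋ = 45.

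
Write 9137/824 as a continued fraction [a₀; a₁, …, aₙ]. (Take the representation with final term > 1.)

[11; 11, 3, 2, 10]

9137 = 11*824 + 73
824 = 11*73 + 21
73 = 3*21 + 10
21 = 2*10 + 1
10 = 10*1 + 0  (stop)
So 9137/824 = [11; 11, 3, 2, 10].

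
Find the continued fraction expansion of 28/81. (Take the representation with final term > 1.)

28 = 0×81 + 28
81 = 2×28 + 25
28 = 1×25 + 3
25 = 8×3 + 1
3 = 3×1 + 0  (stop)
So 28/81 = [0; 2, 1, 8, 3].

[0; 2, 1, 8, 3]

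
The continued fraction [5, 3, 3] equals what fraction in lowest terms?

53/10

Fold from the inside: start with 3/1.
  3 + 1/3 = 10/3
  5 + 3/10 = 53/10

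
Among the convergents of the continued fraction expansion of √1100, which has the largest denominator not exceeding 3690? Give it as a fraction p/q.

√1100 = [33; 6, 66, …] (period length 2).
Convergents:
  p_0/q_0 = 33/1
  p_1/q_1 = 199/6
  p_2/q_2 = 13167/397
  p_3/q_3 = 79201/2388
  p_4/q_4 = 5240433/158005
q_3 = 2388 ≤ 3690 < 158005 = q_4, so the answer is 79201/2388.

79201/2388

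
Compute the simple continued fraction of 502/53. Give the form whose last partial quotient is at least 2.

[9; 2, 8, 3]

502 = 9×53 + 25
53 = 2×25 + 3
25 = 8×3 + 1
3 = 3×1 + 0  (stop)
So 502/53 = [9; 2, 8, 3].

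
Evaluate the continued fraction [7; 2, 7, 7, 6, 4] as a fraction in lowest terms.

Using pₖ = aₖpₖ₋₁ + pₖ₋₂ and qₖ = aₖqₖ₋₁ + qₖ₋₂:
  k=0: a=7, p=7, q=1
  k=1: a=2, p=15, q=2
  k=2: a=7, p=112, q=15
  k=3: a=7, p=799, q=107
  k=4: a=6, p=4906, q=657
  k=5: a=4, p=20423, q=2735

20423/2735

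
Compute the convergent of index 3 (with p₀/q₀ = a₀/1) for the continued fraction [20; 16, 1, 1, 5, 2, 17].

662/33

Using pₖ = aₖpₖ₋₁ + pₖ₋₂, qₖ = aₖqₖ₋₁ + qₖ₋₂ (with p₋₁=1, p₋₂=0, q₋₁=0, q₋₂=1):
  k=0: a=20, p=20, q=1
  k=1: a=16, p=321, q=16
  k=2: a=1, p=341, q=17
  k=3: a=1, p=662, q=33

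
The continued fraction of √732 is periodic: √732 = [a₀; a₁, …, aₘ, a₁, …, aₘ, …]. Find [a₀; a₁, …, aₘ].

a₀ = ⌊√732⌋ = 27.
With m₀=0, d₀=1 and mₖ₊₁ = dₖaₖ − mₖ, dₖ₊₁ = (n − mₖ₊₁²)/dₖ, aₖ₊₁ = ⌊(a₀+mₖ₊₁)/dₖ₊₁⌋:
  k=1: m=27, d=3, a=18
  k=2: m=27, d=1, a=54
d=1 and a=2a₀=54 at k=2, so the next step gives (m, d) = (27, 3) again — its k=1 value — and the period has length 2.

[27; 18, 54]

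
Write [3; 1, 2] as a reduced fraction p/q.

11/3

Using pₖ = aₖpₖ₋₁ + pₖ₋₂ and qₖ = aₖqₖ₋₁ + qₖ₋₂:
  k=0: a=3, p=3, q=1
  k=1: a=1, p=4, q=1
  k=2: a=2, p=11, q=3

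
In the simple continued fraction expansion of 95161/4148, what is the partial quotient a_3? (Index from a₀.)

14

95161 = 22·4148 + 3905   →  a_0 = 22
4148 = 1·3905 + 243   →  a_1 = 1
3905 = 16·243 + 17   →  a_2 = 16
243 = 14·17 + 5   →  a_3 = 14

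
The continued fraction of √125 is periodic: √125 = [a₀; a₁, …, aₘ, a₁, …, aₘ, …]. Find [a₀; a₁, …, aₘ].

[11; 5, 1, 1, 5, 22]

a₀ = ⌊√125⌋ = 11.
With m₀=0, d₀=1 and mₖ₊₁ = dₖaₖ − mₖ, dₖ₊₁ = (n − mₖ₊₁²)/dₖ, aₖ₊₁ = ⌊(a₀+mₖ₊₁)/dₖ₊₁⌋:
  k=1: m=11, d=4, a=5
  k=2: m=9, d=11, a=1
  k=3: m=2, d=11, a=1
  k=4: m=9, d=4, a=5
  k=5: m=11, d=1, a=22
d=1 and a=2a₀=22 at k=5, so the next step gives (m, d) = (11, 4) again — its k=1 value — and the period has length 5.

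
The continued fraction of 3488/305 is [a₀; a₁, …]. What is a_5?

3488 = 11·305 + 133   →  a_0 = 11
305 = 2·133 + 39   →  a_1 = 2
133 = 3·39 + 16   →  a_2 = 3
39 = 2·16 + 7   →  a_3 = 2
16 = 2·7 + 2   →  a_4 = 2
7 = 3·2 + 1   →  a_5 = 3

3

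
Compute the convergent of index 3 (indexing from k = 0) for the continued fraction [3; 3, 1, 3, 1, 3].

49/15

Using pₖ = aₖpₖ₋₁ + pₖ₋₂, qₖ = aₖqₖ₋₁ + qₖ₋₂ (with p₋₁=1, p₋₂=0, q₋₁=0, q₋₂=1):
  k=0: a=3, p=3, q=1
  k=1: a=3, p=10, q=3
  k=2: a=1, p=13, q=4
  k=3: a=3, p=49, q=15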